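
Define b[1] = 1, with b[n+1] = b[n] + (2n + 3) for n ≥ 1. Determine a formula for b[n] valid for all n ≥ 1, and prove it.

Claim: b[n] = n^2 + 2n − 2.

Base case: b[1] = 1, and 1^2 + 2·1 − 2 = 1.
Assume b[j] = j^2 + 2j − 2.
Then b[j+1] = b[j] + (2j + 3) = (j^2 + 2j − 2) + (2j + 3) = j^2 + 4j + 1,
and (j+1)^2 + 2·(j+1) − 2 = j^2 + 4j + 1.
This completes the inductive step, so b[n] = n^2 + 2n − 2 for all n ≥ 1.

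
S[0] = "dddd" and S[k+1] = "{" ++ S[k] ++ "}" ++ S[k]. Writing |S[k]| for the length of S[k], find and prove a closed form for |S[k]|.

Claim: |S[k]| = 6·2^k − 2.

Base case: |S[0]| = 4, and 6·2^0 − 2 = 4.
Assume |S[j]| = 6·2^j − 2.
Then |S[j+1]| = 1 + |S[j]| + 1 + |S[j]| = 2|S[j]| + 2 = 2(6·2^j − 2) + 2 = 6·2^{j+1} − 4 + 2 = 6·2^{j+1} − 2.
By induction, |S[k]| = 6·2^k − 2 for all k ≥ 0.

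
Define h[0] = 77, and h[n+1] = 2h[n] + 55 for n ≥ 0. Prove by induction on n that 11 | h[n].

Base case: h[0] = 77 = 11·7, so 11 | h[0].
Assume 11 | h[m], so h[m] = 11t for some integer t.
Then h[m+1] = 2h[m] + 55 = 2·(11t) + 55 = 11(2t + 5), so 11 | h[m+1].
So the property holds for m+1, and by induction 11 | h[n] for all n ≥ 0.

11 | h[n]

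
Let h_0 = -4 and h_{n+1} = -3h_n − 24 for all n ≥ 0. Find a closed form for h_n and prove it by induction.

Claim: h_n = 2·(-3)^n − 6.

Base case: h_0 = -4, and 2·(-3)^0 − 6 = 2 − 6 = -4.
Assume h_k = 2·(-3)^k − 6 for some k ≥ 0.
Then h_{k+1} = -3h_k − 24 = -3·(2·(-3)^k − 6) − 24 = -6·(-3)^k + 18 − 24 = 2·(-3)^{k+1} − 6.
By induction, h_n = 2·(-3)^n − 6 for all n ≥ 0.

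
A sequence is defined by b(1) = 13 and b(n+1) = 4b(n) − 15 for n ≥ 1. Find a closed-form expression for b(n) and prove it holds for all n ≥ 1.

Claim: b(n) = 2·4^n + 5.

Base case: b(1) = 13, and 2·4^1 + 5 = 8 + 5 = 13.
Assume b(j) = 2·4^j + 5 for some j ≥ 1.
Then b(j+1) = 4b(j) − 15 = 4·(2·4^j + 5) − 15 = 8·4^j + 20 − 15 = 2·4^{j+1} + 5.
This completes the inductive step, so b(n) = 2·4^n + 5 for all n ≥ 1.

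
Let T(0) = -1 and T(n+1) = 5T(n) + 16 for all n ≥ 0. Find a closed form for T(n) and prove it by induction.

Claim: T(n) = 3·5^n − 4.

Base case: T(0) = -1, and 3·5^0 − 4 = 3 − 4 = -1.
Assume T(m) = 3·5^m − 4 for some m ≥ 0.
Then T(m+1) = 5T(m) + 16 = 5·(3·5^m − 4) + 16 = 15·5^m − 20 + 16 = 3·5^{m+1} − 4.
By induction, T(n) = 3·5^n − 4 for all n ≥ 0.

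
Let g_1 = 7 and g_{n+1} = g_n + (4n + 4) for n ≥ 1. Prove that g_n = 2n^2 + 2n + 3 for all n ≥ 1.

Base case: g_1 = 7, and 2·1^2 + 2·1 + 3 = 7.
Assume g_j = 2j^2 + 2j + 3.
Then g_{j+1} = g_j + (4j + 4) = (2j^2 + 2j + 3) + (4j + 4) = 2j^2 + 6j + 7,
and 2·(j+1)^2 + 2·(j+1) + 3 = 2j^2 + 6j + 7.
By induction, g_n = 2n^2 + 2n + 3 for all n ≥ 1.

g_n = 2n^2 + 2n + 3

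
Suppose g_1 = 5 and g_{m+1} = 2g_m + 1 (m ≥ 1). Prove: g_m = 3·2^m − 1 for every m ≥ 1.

Base case: g_1 = 5, and 3·2^1 − 1 = 6 − 1 = 5.
Assume g_r = 3·2^r − 1 for some r ≥ 1.
Then g_{r+1} = 2g_r + 1 = 2·(3·2^r − 1) + 1 = 6·2^r − 2 + 1 = 3·2^{r+1} − 1.
This completes the inductive step, so g_m = 3·2^m − 1 for all m ≥ 1.

g_m = 3·2^m − 1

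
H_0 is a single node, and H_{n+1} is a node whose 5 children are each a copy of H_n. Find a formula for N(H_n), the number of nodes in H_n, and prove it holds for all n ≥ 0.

Claim: N(H_n) = (5^{n+1} − 1)/4.

Base case: N(H_0) = 1, and (5^{0+1} − 1)/4 = 1.
Assume N(H_r) = (5^{r+1} − 1)/4.
Then N(H_{r+1}) = 1 + 5N(H_r) = 1 + 5·(5^{r+1} − 1)/4 = 1 + (5^{r+2} − 5)/4 = (4 + 5^{r+2} − 5)/4 = (5^{r+2} − 1)/4.
By induction, N(H_n) = (5^{n+1} − 1)/4 for all n ≥ 0.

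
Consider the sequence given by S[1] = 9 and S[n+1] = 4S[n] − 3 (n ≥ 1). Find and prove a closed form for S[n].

Claim: S[n] = 2·4^n + 1.

Base case: S[1] = 9, and 2·4^1 + 1 = 8 + 1 = 9.
Assume S[m] = 2·4^m + 1 for some m ≥ 1.
Then S[m+1] = 4S[m] − 3 = 4·(2·4^m + 1) − 3 = 8·4^m + 4 − 3 = 2·4^{m+1} + 1.
So the formula holds for m+1, and by induction S[n] = 2·4^n + 1 for all n ≥ 1.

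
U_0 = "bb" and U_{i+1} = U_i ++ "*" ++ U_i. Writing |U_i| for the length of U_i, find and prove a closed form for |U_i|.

Claim: |U_i| = 3·2^i − 1.

Base case: |U_0| = 2, and 3·2^0 − 1 = 2.
Assume |U_j| = 3·2^j − 1.
Then |U_{j+1}| = |U_j| + 1 + |U_j| = 2|U_j| + 1 = 2(3·2^j − 1) + 1 = 3·2^{j+1} − 2 + 1 = 3·2^{j+1} − 1.
By induction, |U_i| = 3·2^i − 1 for all i ≥ 0.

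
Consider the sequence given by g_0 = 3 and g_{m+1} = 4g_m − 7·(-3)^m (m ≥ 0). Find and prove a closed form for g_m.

Claim: g_m = 2·4^m + (-3)^m.

Base case: g_0 = 3, and 2·4^0 + (-3)^0 = 2 + 1 = 3.
Assume g_j = 2·4^j + (-3)^j for some j ≥ 0.
Then g_{j+1} = 4g_j − 7·(-3)^j = 4·(2·4^j + (-3)^j) − 7·(-3)^j = 2·4^{j+1} + 4·(-3)^j − 7·(-3)^j = 2·4^{j+1} − 3·(-3)^j = 2·4^{j+1} + (-3)^{j+1}.
By induction, g_m = 2·4^m + (-3)^m for all m ≥ 0.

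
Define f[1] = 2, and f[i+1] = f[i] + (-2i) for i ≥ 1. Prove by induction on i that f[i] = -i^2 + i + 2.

Base case: f[1] = 2, and -1^2 + 1 + 2 = 2.
Assume f[m] = -m^2 + m + 2.
Then f[m+1] = f[m] + (-2m) = (-m^2 + m + 2) + (-2m) = -m^2 − m + 2,
and -(m+1)^2 + (m+1) + 2 = -m^2 − m + 2.
Hence f[i] = -i^2 + i + 2 for every i ≥ 1, by induction.

f[i] = -i^2 + i + 2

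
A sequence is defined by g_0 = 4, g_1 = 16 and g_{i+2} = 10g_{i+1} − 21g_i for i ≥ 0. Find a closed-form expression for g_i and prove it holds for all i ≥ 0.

Claim: g_i = 3·3^i + 7^i.

Base cases: g_0 = 4 and 3·3^0 + 7^0 = 4; g_1 = 16 and 3·3^1 + 7^1 = 16.
Assume g_j = 3·3^j + 7^j for all 0 ≤ j ≤ r, where r ≥ 1.
Then g_{r+1} = 10g_r − 21g_{r−1} = 10·(3·3^r + 7^r) − 21·(3·3^{r−1} + 7^{r−1}) = 3·(10·3 − 21)3^{r−1} + (10·7 − 21)7^{r−1} = 27·3^{r−1} + 49·7^{r−1} = 3·3^{r+1} + 7^{r+1}.
So the formula holds for r+1, and by strong induction g_i = 3·3^i + 7^i for all i ≥ 0.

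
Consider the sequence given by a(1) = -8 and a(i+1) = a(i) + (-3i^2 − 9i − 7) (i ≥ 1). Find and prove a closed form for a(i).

Claim: a(i) = -i^3 − 3i^2 − 3i − 1.

Base case: a(1) = -8, and -1^3 − 3·1^2 − 3·1 − 1 = -8.
Assume a(m) = -m^3 − 3m^2 − 3m − 1.
Then a(m+1) = a(m) + (-3m^2 − 9m − 7) = (-m^3 − 3m^2 − 3m − 1) + (-3m^2 − 9m − 7) = -m^3 − 6m^2 − 12m − 8,
and -(m+1)^3 − 3·(m+1)^2 − 3·(m+1) − 1 = -m^3 − 6m^2 − 12m − 8.
By induction, a(i) = -i^3 − 3i^2 − 3i − 1 for all i ≥ 1.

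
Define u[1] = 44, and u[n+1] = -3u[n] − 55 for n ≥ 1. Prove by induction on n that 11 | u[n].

Base case: u[1] = 44 = 11·4, so 11 | u[1].
Assume 11 | u[j], so u[j] = 11t for some integer t.
Then u[j+1] = -3u[j] − 55 = -3·(11t) − 55 = 11(-3t − 5), so 11 | u[j+1].
This completes the inductive step, so 11 | u[n] for all n ≥ 1.

11 | u[n]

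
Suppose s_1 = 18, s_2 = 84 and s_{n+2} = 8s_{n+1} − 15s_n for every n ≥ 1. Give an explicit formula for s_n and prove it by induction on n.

Claim: s_n = 3·5^n + 3^n.

Base cases: s_1 = 18 and 3·5^1 + 3^1 = 18; s_2 = 84 and 3·5^2 + 3^2 = 84.
Assume s_j = 3·5^j + 3^j for all 1 ≤ j ≤ k, where k ≥ 2.
Then s_{k+1} = 8s_k − 15s_{k−1} = 8·(3·5^k + 3^k) − 15·(3·5^{k−1} + 3^{k−1}) = 3·(8·5 − 15)5^{k−1} + (8·3 − 15)3^{k−1} = 75·5^{k−1} + 9·3^{k−1} = 3·5^{k+1} + 3^{k+1}.
This completes the inductive step, so s_n = 3·5^n + 3^n for all n ≥ 1.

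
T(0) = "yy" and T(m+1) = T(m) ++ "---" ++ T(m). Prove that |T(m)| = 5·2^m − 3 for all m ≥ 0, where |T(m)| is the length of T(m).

Base case: |T(0)| = 2, and 5·2^0 − 3 = 2.
Assume |T(r)| = 5·2^r − 3.
Then |T(r+1)| = |T(r)| + 3 + |T(r)| = 2|T(r)| + 3 = 2(5·2^r − 3) + 3 = 5·2^{r+1} − 6 + 3 = 5·2^{r+1} − 3.
By induction, |T(m)| = 5·2^m − 3 for all m ≥ 0.

|T(m)| = 5·2^m − 3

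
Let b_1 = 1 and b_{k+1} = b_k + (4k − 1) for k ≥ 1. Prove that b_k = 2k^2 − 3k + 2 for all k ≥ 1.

Base case: b_1 = 1, and 2·1^2 − 3·1 + 2 = 1.
Assume b_r = 2r^2 − 3r + 2.
Then b_{r+1} = b_r + (4r − 1) = (2r^2 − 3r + 2) + (4r − 1) = 2r^2 + r + 1,
and 2·(r+1)^2 − 3·(r+1) + 2 = 2r^2 + r + 1.
This completes the inductive step, so b_k = 2k^2 − 3k + 2 for all k ≥ 1.

b_k = 2k^2 − 3k + 2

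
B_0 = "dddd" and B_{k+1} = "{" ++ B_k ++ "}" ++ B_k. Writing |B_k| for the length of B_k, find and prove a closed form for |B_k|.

Claim: |B_k| = 6·2^k − 2.

Base case: |B_0| = 4, and 6·2^0 − 2 = 4.
Assume |B_r| = 6·2^r − 2.
Then |B_{r+1}| = 1 + |B_r| + 1 + |B_r| = 2|B_r| + 2 = 2(6·2^r − 2) + 2 = 6·2^{r+1} − 4 + 2 = 6·2^{r+1} − 2.
So the formula holds for r+1, and by induction |B_k| = 6·2^k − 2 for all k ≥ 0.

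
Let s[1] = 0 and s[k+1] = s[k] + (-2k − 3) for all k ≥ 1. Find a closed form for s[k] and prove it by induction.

Claim: s[k] = -k^2 − 2k + 3.

Base case: s[1] = 0, and -1^2 − 2·1 + 3 = 0.
Assume s[m] = -m^2 − 2m + 3.
Then s[m+1] = s[m] + (-2m − 3) = (-m^2 − 2m + 3) + (-2m − 3) = -m^2 − 4m,
and -(m+1)^2 − 2·(m+1) + 3 = -m^2 − 4m.
This completes the inductive step, so s[k] = -k^2 − 2k + 3 for all k ≥ 1.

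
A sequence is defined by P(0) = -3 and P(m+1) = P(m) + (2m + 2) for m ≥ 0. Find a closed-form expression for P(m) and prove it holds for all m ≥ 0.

Claim: P(m) = m^2 + m − 3.

Base case: P(0) = -3, and 0^2 + 0 − 3 = -3.
Assume P(r) = r^2 + r − 3.
Then P(r+1) = P(r) + (2r + 2) = (r^2 + r − 3) + (2r + 2) = r^2 + 3r − 1,
and (r+1)^2 + (r+1) − 3 = r^2 + 3r − 1.
Hence P(m) = m^2 + m − 3 for every m ≥ 0, by induction.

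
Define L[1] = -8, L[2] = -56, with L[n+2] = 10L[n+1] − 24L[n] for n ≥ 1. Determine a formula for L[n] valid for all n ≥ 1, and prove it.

Claim: L[n] = 4^n − 2·6^n.

Base cases: L[1] = -8 and 4^1 − 2·6^1 = -8; L[2] = -56 and 4^2 − 2·6^2 = -56.
Assume L[j] = 4^j − 2·6^j for all 1 ≤ j ≤ m, where m ≥ 2.
Then L[m+1] = 10L[m] − 24L[m−1] = 10·(4^m − 2·6^m) − 24·(4^{m−1} − 2·6^{m−1}) = (10·4 − 24)4^{m−1} − 2·(10·6 − 24)6^{m−1} = 16·4^{m−1} − 72·6^{m−1} = 4^{m+1} − 2·6^{m+1}.
This completes the inductive step, so L[n] = 4^n − 2·6^n for all n ≥ 1.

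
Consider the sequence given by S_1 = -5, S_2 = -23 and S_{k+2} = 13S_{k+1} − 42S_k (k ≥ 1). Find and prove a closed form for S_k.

Claim: S_k = 7^k − 2·6^k.

Base cases: S_1 = -5 and 7^1 − 2·6^1 = -5; S_2 = -23 and 7^2 − 2·6^2 = -23.
Assume S_j = 7^j − 2·6^j for all 1 ≤ j ≤ m, where m ≥ 2.
Then S_{m+1} = 13S_m − 42S_{m−1} = 13·(7^m − 2·6^m) − 42·(7^{m−1} − 2·6^{m−1}) = (13·7 − 42)7^{m−1} − 2·(13·6 − 42)6^{m−1} = 49·7^{m−1} − 72·6^{m−1} = 7^{m+1} − 2·6^{m+1}.
This completes the inductive step, so S_k = 7^k − 2·6^k for all k ≥ 1.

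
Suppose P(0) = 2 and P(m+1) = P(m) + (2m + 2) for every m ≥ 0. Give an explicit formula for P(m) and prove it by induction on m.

Claim: P(m) = m^2 + m + 2.

Base case: P(0) = 2, and 0^2 + 0 + 2 = 2.
Assume P(j) = j^2 + j + 2.
Then P(j+1) = P(j) + (2j + 2) = (j^2 + j + 2) + (2j + 2) = j^2 + 3j + 4,
and (j+1)^2 + (j+1) + 2 = j^2 + 3j + 4.
This completes the inductive step, so P(m) = m^2 + m + 2 for all m ≥ 0.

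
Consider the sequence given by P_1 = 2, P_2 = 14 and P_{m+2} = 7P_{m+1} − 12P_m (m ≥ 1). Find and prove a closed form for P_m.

Claim: P_m = 2·4^m − 2·3^m.

Base cases: P_1 = 2 and 2·4^1 − 2·3^1 = 2; P_2 = 14 and 2·4^2 − 2·3^2 = 14.
Assume P_j = 2·4^j − 2·3^j for all 1 ≤ j ≤ r, where r ≥ 2.
Then P_{r+1} = 7P_r − 12P_{r−1} = 7·(2·4^r − 2·3^r) − 12·(2·4^{r−1} − 2·3^{r−1}) = 2·(7·4 − 12)4^{r−1} − 2·(7·3 − 12)3^{r−1} = 32·4^{r−1} − 18·3^{r−1} = 2·4^{r+1} − 2·3^{r+1}.
This completes the inductive step, so P_m = 2·4^m − 2·3^m for all m ≥ 1.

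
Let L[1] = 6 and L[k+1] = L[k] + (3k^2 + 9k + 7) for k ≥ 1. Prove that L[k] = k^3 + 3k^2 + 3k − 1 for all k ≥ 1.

Base case: L[1] = 6, and 1^3 + 3·1^2 + 3·1 − 1 = 6.
Assume L[r] = r^3 + 3r^2 + 3r − 1.
Then L[r+1] = L[r] + (3r^2 + 9r + 7) = (r^3 + 3r^2 + 3r − 1) + (3r^2 + 9r + 7) = r^3 + 6r^2 + 12r + 6,
and (r+1)^3 + 3·(r+1)^2 + 3·(r+1) − 1 = r^3 + 6r^2 + 12r + 6.
By induction, L[k] = k^3 + 3k^2 + 3k − 1 for all k ≥ 1.

L[k] = k^3 + 3k^2 + 3k − 1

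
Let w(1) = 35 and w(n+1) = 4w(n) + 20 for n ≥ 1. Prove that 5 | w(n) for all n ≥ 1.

Base case: w(1) = 35 = 5·7, so 5 | w(1).
Assume 5 | w(m), so w(m) = 5t for some integer t.
Then w(m+1) = 4w(m) + 20 = 4·(5t) + 20 = 5(4t + 4), so 5 | w(m+1).
This completes the inductive step, so 5 | w(n) for all n ≥ 1.

5 | w(n)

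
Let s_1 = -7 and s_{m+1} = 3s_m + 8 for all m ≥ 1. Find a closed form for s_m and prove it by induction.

Claim: s_m = -3^m − 4.

Base case: s_1 = -7, and -3^1 − 4 = -3 − 4 = -7.
Assume s_k = -3^k − 4 for some k ≥ 1.
Then s_{k+1} = 3s_k + 8 = 3·(-3^k − 4) + 8 = -3^{k+1} − 12 + 8 = -3^{k+1} − 4.
By induction, s_m = -3^m − 4 for all m ≥ 1.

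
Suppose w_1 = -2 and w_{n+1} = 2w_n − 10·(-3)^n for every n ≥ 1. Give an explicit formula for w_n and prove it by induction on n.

Claim: w_n = 2·2^n + 2·(-3)^n.

Base case: w_1 = -2, and 2·2^1 + 2·(-3)^1 = 4 − 6 = -2.
Assume w_m = 2·2^m + 2·(-3)^m for some m ≥ 1.
Then w_{m+1} = 2w_m − 10·(-3)^m = 2·(2·2^m + 2·(-3)^m) − 10·(-3)^m = 2·2^{m+1} + 4·(-3)^m − 10·(-3)^m = 2·2^{m+1} − 6·(-3)^m = 2·2^{m+1} + 2·(-3)^{m+1}.
This completes the inductive step, so w_n = 2·2^n + 2·(-3)^n for all n ≥ 1.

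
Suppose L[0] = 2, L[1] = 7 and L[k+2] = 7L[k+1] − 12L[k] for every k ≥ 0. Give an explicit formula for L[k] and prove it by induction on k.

Claim: L[k] = 4^k + 3^k.

Base cases: L[0] = 2 and 4^0 + 3^0 = 2; L[1] = 7 and 4^1 + 3^1 = 7.
Assume L[j] = 4^j + 3^j for all 0 ≤ j ≤ m, where m ≥ 1.
Then L[m+1] = 7L[m] − 12L[m−1] = 7·(4^m + 3^m) − 12·(4^{m−1} + 3^{m−1}) = (7·4 − 12)4^{m−1} + (7·3 − 12)3^{m−1} = 16·4^{m−1} + 9·3^{m−1} = 4^{m+1} + 3^{m+1}.
Hence L[k] = 4^k + 3^k for every k ≥ 0, by strong induction.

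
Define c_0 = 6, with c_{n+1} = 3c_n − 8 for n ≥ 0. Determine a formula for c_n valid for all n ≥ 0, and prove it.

Claim: c_n = 2·3^n + 4.

Base case: c_0 = 6, and 2·3^0 + 4 = 2 + 4 = 6.
Assume c_r = 2·3^r + 4 for some r ≥ 0.
Then c_{r+1} = 3c_r − 8 = 3·(2·3^r + 4) − 8 = 6·3^r + 12 − 8 = 2·3^{r+1} + 4.
Hence c_n = 2·3^n + 4 for every n ≥ 0, by induction.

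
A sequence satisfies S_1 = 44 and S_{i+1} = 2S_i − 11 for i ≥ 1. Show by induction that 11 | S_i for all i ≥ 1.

Base case: S_1 = 44 = 11·4, so 11 | S_1.
Assume 11 | S_k, so S_k = 11t for some integer t.
Then S_{k+1} = 2S_k − 11 = 2·(11t) − 11 = 11(2t − 1), so 11 | S_{k+1}.
This completes the inductive step, so 11 | S_i for all i ≥ 1.

11 | S_i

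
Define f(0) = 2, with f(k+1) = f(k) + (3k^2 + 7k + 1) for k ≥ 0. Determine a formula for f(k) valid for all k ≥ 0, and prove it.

Claim: f(k) = k^3 + 2k^2 − 2k + 2.

Base case: f(0) = 2, and 0^3 + 2·0^2 − 2·0 + 2 = 2.
Assume f(r) = r^3 + 2r^2 − 2r + 2.
Then f(r+1) = f(r) + (3r^2 + 7r + 1) = (r^3 + 2r^2 − 2r + 2) + (3r^2 + 7r + 1) = r^3 + 5r^2 + 5r + 3,
and (r+1)^3 + 2·(r+1)^2 − 2·(r+1) + 2 = r^3 + 5r^2 + 5r + 3.
By induction, f(k) = k^3 + 2k^2 − 2k + 2 for all k ≥ 0.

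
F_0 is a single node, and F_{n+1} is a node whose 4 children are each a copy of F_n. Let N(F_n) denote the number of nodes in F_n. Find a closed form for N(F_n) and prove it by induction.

Claim: N(F_n) = (4^{n+1} − 1)/3.

Base case: N(F_0) = 1, and (4^{0+1} − 1)/3 = 1.
Assume N(F_r) = (4^{r+1} − 1)/3.
Then N(F_{r+1}) = 1 + 4N(F_r) = 1 + 4·(4^{r+1} − 1)/3 = 1 + (4^{r+2} − 4)/3 = (3 + 4^{r+2} − 4)/3 = (4^{r+2} − 1)/3.
So the formula holds for r+1, and by induction N(F_n) = (4^{n+1} − 1)/3 for all n ≥ 0.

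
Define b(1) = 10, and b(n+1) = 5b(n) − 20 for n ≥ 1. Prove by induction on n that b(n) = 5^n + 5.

Base case: b(1) = 10, and 5^1 + 5 = 5 + 5 = 10.
Assume b(k) = 5^k + 5 for some k ≥ 1.
Then b(k+1) = 5b(k) − 20 = 5·(5^k + 5) − 20 = 5^{k+1} + 25 − 20 = 5^{k+1} + 5.
This completes the inductive step, so b(n) = 5^n + 5 for all n ≥ 1.

b(n) = 5^n + 5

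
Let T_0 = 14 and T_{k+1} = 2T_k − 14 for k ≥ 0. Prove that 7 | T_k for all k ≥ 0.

Base case: T_0 = 14 = 7·2, so 7 | T_0.
Assume 7 | T_m, so T_m = 7t for some integer t.
Then T_{m+1} = 2T_m − 14 = 2·(7t) − 14 = 7(2t − 2), so 7 | T_{m+1}.
Hence 7 | T_k for every k ≥ 0, by induction.

7 | T_k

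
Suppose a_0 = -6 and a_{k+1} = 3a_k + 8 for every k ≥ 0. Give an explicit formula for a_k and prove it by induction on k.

Claim: a_k = -2·3^k − 4.

Base case: a_0 = -6, and -2·3^0 − 4 = -2 − 4 = -6.
Assume a_m = -2·3^m − 4 for some m ≥ 0.
Then a_{m+1} = 3a_m + 8 = 3·(-2·3^m − 4) + 8 = -6·3^m − 12 + 8 = -2·3^{m+1} − 4.
So the formula holds for m+1, and by induction a_k = -2·3^k − 4 for all k ≥ 0.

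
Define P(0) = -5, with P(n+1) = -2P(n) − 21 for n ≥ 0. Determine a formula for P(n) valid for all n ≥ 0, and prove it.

Claim: P(n) = 2·(-2)^n − 7.

Base case: P(0) = -5, and 2·(-2)^0 − 7 = 2 − 7 = -5.
Assume P(m) = 2·(-2)^m − 7 for some m ≥ 0.
Then P(m+1) = -2P(m) − 21 = -2·(2·(-2)^m − 7) − 21 = -4·(-2)^m + 14 − 21 = 2·(-2)^{m+1} − 7.
This completes the inductive step, so P(n) = 2·(-2)^n − 7 for all n ≥ 0.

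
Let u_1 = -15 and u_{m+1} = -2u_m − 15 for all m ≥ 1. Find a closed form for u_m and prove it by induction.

Claim: u_m = 5·(-2)^m − 5.

Base case: u_1 = -15, and 5·(-2)^1 − 5 = -10 − 5 = -15.
Assume u_k = 5·(-2)^k − 5 for some k ≥ 1.
Then u_{k+1} = -2u_k − 15 = -2·(5·(-2)^k − 5) − 15 = -10·(-2)^k + 10 − 15 = 5·(-2)^{k+1} − 5.
Hence u_m = 5·(-2)^m − 5 for every m ≥ 1, by induction.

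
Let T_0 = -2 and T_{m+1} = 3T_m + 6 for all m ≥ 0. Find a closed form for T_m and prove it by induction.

Claim: T_m = 3^m − 3.

Base case: T_0 = -2, and 3^0 − 3 = 1 − 3 = -2.
Assume T_r = 3^r − 3 for some r ≥ 0.
Then T_{r+1} = 3T_r + 6 = 3·(3^r − 3) + 6 = 3^{r+1} − 9 + 6 = 3^{r+1} − 3.
So the formula holds for r+1, and by induction T_m = 3^m − 3 for all m ≥ 0.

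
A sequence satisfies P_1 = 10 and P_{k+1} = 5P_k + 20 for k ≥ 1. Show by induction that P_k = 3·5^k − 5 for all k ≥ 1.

Base case: P_1 = 10, and 3·5^1 − 5 = 15 − 5 = 10.
Assume P_m = 3·5^m − 5 for some m ≥ 1.
Then P_{m+1} = 5P_m + 20 = 5·(3·5^m − 5) + 20 = 15·5^m − 25 + 20 = 3·5^{m+1} − 5.
By induction, P_k = 3·5^k − 5 for all k ≥ 1.

P_k = 3·5^k − 5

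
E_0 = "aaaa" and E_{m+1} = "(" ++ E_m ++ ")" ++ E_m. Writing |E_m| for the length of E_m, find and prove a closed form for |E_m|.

Claim: |E_m| = 6·2^m − 2.

Base case: |E_0| = 4, and 6·2^0 − 2 = 4.
Assume |E_j| = 6·2^j − 2.
Then |E_{j+1}| = 1 + |E_j| + 1 + |E_j| = 2|E_j| + 2 = 2(6·2^j − 2) + 2 = 6·2^{j+1} − 4 + 2 = 6·2^{j+1} − 2.
This completes the inductive step, so |E_m| = 6·2^m − 2 for all m ≥ 0.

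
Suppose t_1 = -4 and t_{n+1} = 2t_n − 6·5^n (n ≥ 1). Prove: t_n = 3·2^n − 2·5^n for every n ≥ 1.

Base case: t_1 = -4, and 3·2^1 − 2·5^1 = 6 − 10 = -4.
Assume t_j = 3·2^j − 2·5^j for some j ≥ 1.
Then t_{j+1} = 2t_j − 6·5^j = 2·(3·2^j − 2·5^j) − 6·5^j = 3·2^{j+1} − 4·5^j − 6·5^j = 3·2^{j+1} − 10·5^j = 3·2^{j+1} − 2·5^{j+1}.
Hence t_n = 3·2^n − 2·5^n for every n ≥ 1, by induction.

t_n = 3·2^n − 2·5^n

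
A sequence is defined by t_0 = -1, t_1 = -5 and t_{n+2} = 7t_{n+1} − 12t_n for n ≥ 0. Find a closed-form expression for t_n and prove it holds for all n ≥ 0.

Claim: t_n = 3^n − 2·4^n.

Base cases: t_0 = -1 and 3^0 − 2·4^0 = -1; t_1 = -5 and 3^1 − 2·4^1 = -5.
Assume t_i = 3^i − 2·4^i for all 0 ≤ i ≤ j, where j ≥ 1.
Then t_{j+1} = 7t_j − 12t_{j−1} = 7·(3^j − 2·4^j) − 12·(3^{j−1} − 2·4^{j−1}) = (7·3 − 12)3^{j−1} − 2·(7·4 − 12)4^{j−1} = 9·3^{j−1} − 32·4^{j−1} = 3^{j+1} − 2·4^{j+1}.
Hence t_n = 3^n − 2·4^n for every n ≥ 0, by strong induction.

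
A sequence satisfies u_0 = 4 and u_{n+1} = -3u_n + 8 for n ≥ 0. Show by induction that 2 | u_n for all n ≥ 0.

Base case: u_0 = 4 = 2·2, so 2 | u_0.
Assume 2 | u_k, so u_k = 2t for some integer t.
Then u_{k+1} = -3u_k + 8 = -3·(2t) + 8 = 2(-3t + 4), so 2 | u_{k+1}.
By induction, 2 | u_n for all n ≥ 0.

2 | u_n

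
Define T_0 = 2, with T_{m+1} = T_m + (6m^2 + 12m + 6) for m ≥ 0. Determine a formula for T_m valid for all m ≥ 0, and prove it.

Claim: T_m = 2m^3 + 3m^2 + m + 2.

Base case: T_0 = 2, and 2·0^3 + 3·0^2 + 0 + 2 = 2.
Assume T_r = 2r^3 + 3r^2 + r + 2.
Then T_{r+1} = T_r + (6r^2 + 12r + 6) = (2r^3 + 3r^2 + r + 2) + (6r^2 + 12r + 6) = 2r^3 + 9r^2 + 13r + 8,
and 2·(r+1)^3 + 3·(r+1)^2 + (r+1) + 2 = 2r^3 + 9r^2 + 13r + 8.
By induction, T_m = 2m^3 + 3m^2 + m + 2 for all m ≥ 0.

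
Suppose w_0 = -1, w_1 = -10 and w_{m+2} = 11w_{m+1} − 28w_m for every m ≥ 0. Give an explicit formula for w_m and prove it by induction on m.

Claim: w_m = 4^m − 2·7^m.

Base cases: w_0 = -1 and 4^0 − 2·7^0 = -1; w_1 = -10 and 4^1 − 2·7^1 = -10.
Assume w_j = 4^j − 2·7^j for all 0 ≤ j ≤ r, where r ≥ 1.
Then w_{r+1} = 11w_r − 28w_{r−1} = 11·(4^r − 2·7^r) − 28·(4^{r−1} − 2·7^{r−1}) = (11·4 − 28)4^{r−1} − 2·(11·7 − 28)7^{r−1} = 16·4^{r−1} − 98·7^{r−1} = 4^{r+1} − 2·7^{r+1}.
So the formula holds for r+1, and by strong induction w_m = 4^m − 2·7^m for all m ≥ 0.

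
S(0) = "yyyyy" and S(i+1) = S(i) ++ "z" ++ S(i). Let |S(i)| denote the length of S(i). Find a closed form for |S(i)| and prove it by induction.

Claim: |S(i)| = 6·2^i − 1.

Base case: |S(0)| = 5, and 6·2^0 − 1 = 5.
Assume |S(k)| = 6·2^k − 1.
Then |S(k+1)| = |S(k)| + 1 + |S(k)| = 2|S(k)| + 1 = 2(6·2^k − 1) + 1 = 6·2^{k+1} − 2 + 1 = 6·2^{k+1} − 1.
By induction, |S(i)| = 6·2^i − 1 for all i ≥ 0.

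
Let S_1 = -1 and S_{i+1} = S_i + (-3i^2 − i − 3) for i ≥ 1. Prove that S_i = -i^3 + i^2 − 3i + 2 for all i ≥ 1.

Base case: S_1 = -1, and -1^3 + 1^2 − 3·1 + 2 = -1.
Assume S_r = -r^3 + r^2 − 3r + 2.
Then S_{r+1} = S_r + (-3r^2 − r − 3) = (-r^3 + r^2 − 3r + 2) + (-3r^2 − r − 3) = -r^3 − 2r^2 − 4r − 1,
and -(r+1)^3 + (r+1)^2 − 3·(r+1) + 2 = -r^3 − 2r^2 − 4r − 1.
This completes the inductive step, so S_i = -i^3 + i^2 − 3i + 2 for all i ≥ 1.

S_i = -i^3 + i^2 − 3i + 2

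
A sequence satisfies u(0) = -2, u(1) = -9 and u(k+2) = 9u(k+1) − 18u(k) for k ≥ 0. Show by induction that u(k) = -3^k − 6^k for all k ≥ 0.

Base cases: u(0) = -2 and -3^0 − 6^0 = -2; u(1) = -9 and -3^1 − 6^1 = -9.
Assume u(i) = -3^i − 6^i for all 0 ≤ i ≤ j, where j ≥ 1.
Then u(j+1) = 9u(j) − 18u(j−1) = 9·(-3^j − 6^j) − 18·(-3^{j−1} − 6^{j−1}) = -(9·3 − 18)3^{j−1} − (9·6 − 18)6^{j−1} = -9·3^{j−1} − 36·6^{j−1} = -3^{j+1} − 6^{j+1}.
By strong induction, u(k) = -3^k − 6^k for all k ≥ 0.

u(k) = -3^k − 6^k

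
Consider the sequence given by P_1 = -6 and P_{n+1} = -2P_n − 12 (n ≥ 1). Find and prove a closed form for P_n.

Claim: P_n = (-2)^n − 4.

Base case: P_1 = -6, and (-2)^1 − 4 = -2 − 4 = -6.
Assume P_r = (-2)^r − 4 for some r ≥ 1.
Then P_{r+1} = -2P_r − 12 = -2·((-2)^r − 4) − 12 = -2·(-2)^r + 8 − 12 = (-2)^{r+1} − 4.
This completes the inductive step, so P_n = (-2)^n − 4 for all n ≥ 1.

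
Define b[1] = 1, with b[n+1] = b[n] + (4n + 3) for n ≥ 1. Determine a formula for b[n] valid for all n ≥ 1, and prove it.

Claim: b[n] = 2n^2 + n − 2.

Base case: b[1] = 1, and 2·1^2 + 1 − 2 = 1.
Assume b[k] = 2k^2 + k − 2.
Then b[k+1] = b[k] + (4k + 3) = (2k^2 + k − 2) + (4k + 3) = 2k^2 + 5k + 1,
and 2·(k+1)^2 + (k+1) − 2 = 2k^2 + 5k + 1.
Hence b[n] = 2n^2 + n − 2 for every n ≥ 1, by induction.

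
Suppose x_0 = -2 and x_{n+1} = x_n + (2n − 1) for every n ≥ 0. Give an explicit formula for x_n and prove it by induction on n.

Claim: x_n = n^2 − 2n − 2.

Base case: x_0 = -2, and 0^2 − 2·0 − 2 = -2.
Assume x_r = r^2 − 2r − 2.
Then x_{r+1} = x_r + (2r − 1) = (r^2 − 2r − 2) + (2r − 1) = r^2 − 3,
and (r+1)^2 − 2·(r+1) − 2 = r^2 − 3.
This completes the inductive step, so x_n = n^2 − 2n − 2 for all n ≥ 0.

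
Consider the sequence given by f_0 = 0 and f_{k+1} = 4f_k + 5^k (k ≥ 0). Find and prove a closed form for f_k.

Claim: f_k = -4^k + 5^k.

Base case: f_0 = 0, and -4^0 + 5^0 = -1 + 1 = 0.
Assume f_r = -4^r + 5^r for some r ≥ 0.
Then f_{r+1} = 4f_r + 5^r = 4·(-4^r + 5^r) + 5^r = -4^{r+1} + 4·5^r + 5^r = -4^{r+1} + 5·5^r = -4^{r+1} + 5^{r+1}.
This completes the inductive step, so f_k = -4^k + 5^k for all k ≥ 0.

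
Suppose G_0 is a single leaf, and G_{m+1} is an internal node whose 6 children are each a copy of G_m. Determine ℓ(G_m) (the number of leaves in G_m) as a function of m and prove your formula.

Claim: ℓ(G_m) = 6^m.

Base case: ℓ(G_0) = 1, and 6^0 = 1.
Assume ℓ(G_k) = 6^k.
Then ℓ(G_{k+1}) = 6·ℓ(G_k) = 6·6^k = 6^{k+1}.
Hence ℓ(G_m) = 6^m for every m ≥ 0, by induction.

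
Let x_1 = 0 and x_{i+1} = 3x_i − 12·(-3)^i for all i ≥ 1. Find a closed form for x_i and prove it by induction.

Claim: x_i = 2·3^i + 2·(-3)^i.

Base case: x_1 = 0, and 2·3^1 + 2·(-3)^1 = 6 − 6 = 0.
Assume x_k = 2·3^k + 2·(-3)^k for some k ≥ 1.
Then x_{k+1} = 3x_k − 12·(-3)^k = 3·(2·3^k + 2·(-3)^k) − 12·(-3)^k = 2·3^{k+1} + 6·(-3)^k − 12·(-3)^k = 2·3^{k+1} − 6·(-3)^k = 2·3^{k+1} + 2·(-3)^{k+1}.
By induction, x_i = 2·3^i + 2·(-3)^i for all i ≥ 1.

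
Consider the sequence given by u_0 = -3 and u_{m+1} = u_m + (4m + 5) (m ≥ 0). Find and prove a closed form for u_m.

Claim: u_m = 2m^2 + 3m − 3.

Base case: u_0 = -3, and 2·0^2 + 3·0 − 3 = -3.
Assume u_k = 2k^2 + 3k − 3.
Then u_{k+1} = u_k + (4k + 5) = (2k^2 + 3k − 3) + (4k + 5) = 2k^2 + 7k + 2,
and 2·(k+1)^2 + 3·(k+1) − 3 = 2k^2 + 7k + 2.
Hence u_m = 2m^2 + 3m − 3 for every m ≥ 0, by induction.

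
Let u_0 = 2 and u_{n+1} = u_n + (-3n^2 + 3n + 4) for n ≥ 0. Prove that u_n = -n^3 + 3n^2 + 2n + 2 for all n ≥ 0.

Base case: u_0 = 2, and -0^3 + 3·0^2 + 2·0 + 2 = 2.
Assume u_k = -k^3 + 3k^2 + 2k + 2.
Then u_{k+1} = u_k + (-3k^2 + 3k + 4) = (-k^3 + 3k^2 + 2k + 2) + (-3k^2 + 3k + 4) = -k^3 + 5k + 6,
and -(k+1)^3 + 3·(k+1)^2 + 2·(k+1) + 2 = -k^3 + 5k + 6.
By induction, u_n = -n^3 + 3n^2 + 2n + 2 for all n ≥ 0.

u_n = -n^3 + 3n^2 + 2n + 2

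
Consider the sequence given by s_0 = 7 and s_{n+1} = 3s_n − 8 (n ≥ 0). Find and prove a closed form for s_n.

Claim: s_n = 3^{n+1} + 4.

Base case: s_0 = 7, and 3^{0+1} + 4 = 3 + 4 = 7.
Assume s_k = 3^{k+1} + 4 for some k ≥ 0.
Then s_{k+1} = 3s_k − 8 = 3·(3^{k+1} + 4) − 8 = 3^{k+2} + 12 − 8 = 3^{k+2} + 4.
So the formula holds for k+1, and by induction s_n = 3^{n+1} + 4 for all n ≥ 0.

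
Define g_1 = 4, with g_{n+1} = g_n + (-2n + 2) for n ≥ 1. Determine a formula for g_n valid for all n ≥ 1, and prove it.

Claim: g_n = -n^2 + 3n + 2.

Base case: g_1 = 4, and -1^2 + 3·1 + 2 = 4.
Assume g_m = -m^2 + 3m + 2.
Then g_{m+1} = g_m + (-2m + 2) = (-m^2 + 3m + 2) + (-2m + 2) = -m^2 + m + 4,
and -(m+1)^2 + 3·(m+1) + 2 = -m^2 + m + 4.
This completes the inductive step, so g_n = -n^2 + 3n + 2 for all n ≥ 1.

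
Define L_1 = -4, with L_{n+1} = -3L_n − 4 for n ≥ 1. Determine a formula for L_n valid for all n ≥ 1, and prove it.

Claim: L_n = (-3)^n − 1.

Base case: L_1 = -4, and (-3)^1 − 1 = -3 − 1 = -4.
Assume L_r = (-3)^r − 1 for some r ≥ 1.
Then L_{r+1} = -3L_r − 4 = -3·((-3)^r − 1) − 4 = -3·(-3)^r + 3 − 4 = (-3)^{r+1} − 1.
So the formula holds for r+1, and by induction L_n = (-3)^n − 1 for all n ≥ 1.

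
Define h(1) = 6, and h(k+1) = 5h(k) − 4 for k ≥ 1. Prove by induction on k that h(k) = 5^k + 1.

Base case: h(1) = 6, and 5^1 + 1 = 5 + 1 = 6.
Assume h(m) = 5^m + 1 for some m ≥ 1.
Then h(m+1) = 5h(m) − 4 = 5·(5^m + 1) − 4 = 5^{m+1} + 5 − 4 = 5^{m+1} + 1.
This completes the inductive step, so h(k) = 5^k + 1 for all k ≥ 1.

h(k) = 5^k + 1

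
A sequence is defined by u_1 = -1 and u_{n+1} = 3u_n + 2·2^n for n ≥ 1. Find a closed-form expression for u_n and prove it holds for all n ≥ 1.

Claim: u_n = 3^n − 2·2^n.

Base case: u_1 = -1, and 3^1 − 2·2^1 = 3 − 4 = -1.
Assume u_r = 3^r − 2·2^r for some r ≥ 1.
Then u_{r+1} = 3u_r + 2·2^r = 3·(3^r − 2·2^r) + 2·2^r = 3^{r+1} − 6·2^r + 2·2^r = 3^{r+1} − 4·2^r = 3^{r+1} − 2·2^{r+1}.
So the formula holds for r+1, and by induction u_n = 3^n − 2·2^n for all n ≥ 1.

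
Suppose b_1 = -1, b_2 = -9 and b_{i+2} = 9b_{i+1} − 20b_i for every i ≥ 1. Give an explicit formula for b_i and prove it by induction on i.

Claim: b_i = 4^i − 5^i.

Base cases: b_1 = -1 and 4^1 − 5^1 = -1; b_2 = -9 and 4^2 − 5^2 = -9.
Assume b_t = 4^t − 5^t for all 1 ≤ t ≤ j, where j ≥ 2.
Then b_{j+1} = 9b_j − 20b_{j−1} = 9·(4^j − 5^j) − 20·(4^{j−1} − 5^{j−1}) = (9·4 − 20)4^{j−1} − (9·5 − 20)5^{j−1} = 16·4^{j−1} − 25·5^{j−1} = 4^{j+1} − 5^{j+1}.
By strong induction, b_i = 4^i − 5^i for all i ≥ 1.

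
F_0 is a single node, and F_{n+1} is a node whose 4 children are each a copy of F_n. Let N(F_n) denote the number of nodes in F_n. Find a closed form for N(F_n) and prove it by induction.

Claim: N(F_n) = (4^{n+1} − 1)/3.

Base case: N(F_0) = 1, and (4^{0+1} − 1)/3 = 1.
Assume N(F_j) = (4^{j+1} − 1)/3.
Then N(F_{j+1}) = 1 + 4N(F_j) = 1 + 4·(4^{j+1} − 1)/3 = 1 + (4^{j+2} − 4)/3 = (3 + 4^{j+2} − 4)/3 = (4^{j+2} − 1)/3.
By induction, N(F_n) = (4^{n+1} − 1)/3 for all n ≥ 0.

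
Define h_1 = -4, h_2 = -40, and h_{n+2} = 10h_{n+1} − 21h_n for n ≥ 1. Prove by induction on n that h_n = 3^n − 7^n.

Base cases: h_1 = -4 and 3^1 − 7^1 = -4; h_2 = -40 and 3^2 − 7^2 = -40.
Assume h_j = 3^j − 7^j for all 1 ≤ j ≤ k, where k ≥ 2.
Then h_{k+1} = 10h_k − 21h_{k−1} = 10·(3^k − 7^k) − 21·(3^{k−1} − 7^{k−1}) = (10·3 − 21)3^{k−1} − (10·7 − 21)7^{k−1} = 9·3^{k−1} − 49·7^{k−1} = 3^{k+1} − 7^{k+1}.
So the formula holds for k+1, and by strong induction h_n = 3^n − 7^n for all n ≥ 1.

h_n = 3^n − 7^n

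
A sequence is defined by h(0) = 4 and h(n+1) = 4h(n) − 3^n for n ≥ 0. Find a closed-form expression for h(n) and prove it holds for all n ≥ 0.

Claim: h(n) = 3·4^n + 3^n.

Base case: h(0) = 4, and 3·4^0 + 3^0 = 3 + 1 = 4.
Assume h(j) = 3·4^j + 3^j for some j ≥ 0.
Then h(j+1) = 4h(j) − 3^j = 4·(3·4^j + 3^j) − 3^j = 3·4^{j+1} + 4·3^j − 3^j = 3·4^{j+1} + 3·3^j = 3·4^{j+1} + 3^{j+1}.
This completes the inductive step, so h(n) = 3·4^n + 3^n for all n ≥ 0.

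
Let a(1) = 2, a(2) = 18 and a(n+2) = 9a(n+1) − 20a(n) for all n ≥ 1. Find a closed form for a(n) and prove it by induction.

Claim: a(n) = 2·5^n − 2·4^n.

Base cases: a(1) = 2 and 2·5^1 − 2·4^1 = 2; a(2) = 18 and 2·5^2 − 2·4^2 = 18.
Assume a(j) = 2·5^j − 2·4^j for all 1 ≤ j ≤ k, where k ≥ 2.
Then a(k+1) = 9a(k) − 20a(k−1) = 9·(2·5^k − 2·4^k) − 20·(2·5^{k−1} − 2·4^{k−1}) = 2·(9·5 − 20)5^{k−1} − 2·(9·4 − 20)4^{k−1} = 50·5^{k−1} − 32·4^{k−1} = 2·5^{k+1} − 2·4^{k+1}.
This completes the inductive step, so a(n) = 2·5^n − 2·4^n for all n ≥ 1.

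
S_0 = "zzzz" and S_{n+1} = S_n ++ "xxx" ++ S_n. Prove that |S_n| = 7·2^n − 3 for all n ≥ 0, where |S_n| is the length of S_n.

Base case: |S_0| = 4, and 7·2^0 − 3 = 4.
Assume |S_k| = 7·2^k − 3.
Then |S_{k+1}| = |S_k| + 3 + |S_k| = 2|S_k| + 3 = 2(7·2^k − 3) + 3 = 7·2^{k+1} − 6 + 3 = 7·2^{k+1} − 3.
By induction, |S_n| = 7·2^n − 3 for all n ≥ 0.

|S_n| = 7·2^n − 3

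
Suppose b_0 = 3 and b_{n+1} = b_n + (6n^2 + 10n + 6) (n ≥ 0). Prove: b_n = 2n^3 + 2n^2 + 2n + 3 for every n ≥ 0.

Base case: b_0 = 3, and 2·0^3 + 2·0^2 + 2·0 + 3 = 3.
Assume b_r = 2r^3 + 2r^2 + 2r + 3.
Then b_{r+1} = b_r + (6r^2 + 10r + 6) = (2r^3 + 2r^2 + 2r + 3) + (6r^2 + 10r + 6) = 2r^3 + 8r^2 + 12r + 9,
and 2·(r+1)^3 + 2·(r+1)^2 + 2·(r+1) + 3 = 2r^3 + 8r^2 + 12r + 9.
This completes the inductive step, so b_n = 2n^3 + 2n^2 + 2n + 3 for all n ≥ 0.

b_n = 2n^3 + 2n^2 + 2n + 3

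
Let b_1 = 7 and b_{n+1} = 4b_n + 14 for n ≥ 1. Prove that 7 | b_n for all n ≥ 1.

Base case: b_1 = 7 = 7·1, so 7 | b_1.
Assume 7 | b_j, so b_j = 7t for some integer t.
Then b_{j+1} = 4b_j + 14 = 4·(7t) + 14 = 7(4t + 2), so 7 | b_{j+1}.
By induction, 7 | b_n for all n ≥ 1.

7 | b_n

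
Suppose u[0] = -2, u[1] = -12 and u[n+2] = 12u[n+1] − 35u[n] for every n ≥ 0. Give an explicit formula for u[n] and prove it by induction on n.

Claim: u[n] = -7^n − 5^n.

Base cases: u[0] = -2 and -7^0 − 5^0 = -2; u[1] = -12 and -7^1 − 5^1 = -12.
Assume u[j] = -7^j − 5^j for all 0 ≤ j ≤ m, where m ≥ 1.
Then u[m+1] = 12u[m] − 35u[m−1] = 12·(-7^m − 5^m) − 35·(-7^{m−1} − 5^{m−1}) = -(12·7 − 35)7^{m−1} − (12·5 − 35)5^{m−1} = -49·7^{m−1} − 25·5^{m−1} = -7^{m+1} − 5^{m+1}.
By strong induction, u[n] = -7^n − 5^n for all n ≥ 0.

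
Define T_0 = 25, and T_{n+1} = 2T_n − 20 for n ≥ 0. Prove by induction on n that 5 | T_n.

Base case: T_0 = 25 = 5·5, so 5 | T_0.
Assume 5 | T_k, so T_k = 5t for some integer t.
Then T_{k+1} = 2T_k − 20 = 2·(5t) − 20 = 5(2t − 4), so 5 | T_{k+1}.
This completes the inductive step, so 5 | T_n for all n ≥ 0.

5 | T_n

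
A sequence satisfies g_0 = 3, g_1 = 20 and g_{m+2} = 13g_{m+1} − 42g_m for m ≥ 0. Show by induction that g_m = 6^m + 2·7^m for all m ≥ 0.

Base cases: g_0 = 3 and 6^0 + 2·7^0 = 3; g_1 = 20 and 6^1 + 2·7^1 = 20.
Assume g_i = 6^i + 2·7^i for all 0 ≤ i ≤ j, where j ≥ 1.
Then g_{j+1} = 13g_j − 42g_{j−1} = 13·(6^j + 2·7^j) − 42·(6^{j−1} + 2·7^{j−1}) = (13·6 − 42)6^{j−1} + 2·(13·7 − 42)7^{j−1} = 36·6^{j−1} + 98·7^{j−1} = 6^{j+1} + 2·7^{j+1}.
By strong induction, g_m = 6^m + 2·7^m for all m ≥ 0.

g_m = 6^m + 2·7^m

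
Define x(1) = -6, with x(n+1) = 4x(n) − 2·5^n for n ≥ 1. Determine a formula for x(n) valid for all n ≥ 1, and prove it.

Claim: x(n) = 4^n − 2·5^n.

Base case: x(1) = -6, and 4^1 − 2·5^1 = 4 − 10 = -6.
Assume x(k) = 4^k − 2·5^k for some k ≥ 1.
Then x(k+1) = 4x(k) − 2·5^k = 4·(4^k − 2·5^k) − 2·5^k = 4^{k+1} − 8·5^k − 2·5^k = 4^{k+1} − 10·5^k = 4^{k+1} − 2·5^{k+1}.
So the formula holds for k+1, and by induction x(n) = 4^n − 2·5^n for all n ≥ 1.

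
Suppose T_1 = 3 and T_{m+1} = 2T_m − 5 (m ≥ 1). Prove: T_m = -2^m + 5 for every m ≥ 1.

Base case: T_1 = 3, and -2^1 + 5 = -2 + 5 = 3.
Assume T_k = -2^k + 5 for some k ≥ 1.
Then T_{k+1} = 2T_k − 5 = 2·(-2^k + 5) − 5 = -2^{k+1} + 10 − 5 = -2^{k+1} + 5.
So the formula holds for k+1, and by induction T_m = -2^m + 5 for all m ≥ 1.

T_m = -2^m + 5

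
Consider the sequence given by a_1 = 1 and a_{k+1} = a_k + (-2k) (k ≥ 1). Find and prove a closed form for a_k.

Claim: a_k = -k^2 + k + 1.

Base case: a_1 = 1, and -1^2 + 1 + 1 = 1.
Assume a_j = -j^2 + j + 1.
Then a_{j+1} = a_j + (-2j) = (-j^2 + j + 1) + (-2j) = -j^2 − j + 1,
and -(j+1)^2 + (j+1) + 1 = -j^2 − j + 1.
This completes the inductive step, so a_k = -k^2 + k + 1 for all k ≥ 1.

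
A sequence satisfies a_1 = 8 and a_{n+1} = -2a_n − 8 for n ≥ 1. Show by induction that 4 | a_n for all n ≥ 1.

Base case: a_1 = 8 = 4·2, so 4 | a_1.
Assume 4 | a_j, so a_j = 4t for some integer t.
Then a_{j+1} = -2a_j − 8 = -2·(4t) − 8 = 4(-2t − 2), so 4 | a_{j+1}.
By induction, 4 | a_n for all n ≥ 1.

4 | a_n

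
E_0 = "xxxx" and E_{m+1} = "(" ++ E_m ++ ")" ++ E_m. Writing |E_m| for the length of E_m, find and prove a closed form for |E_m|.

Claim: |E_m| = 6·2^m − 2.

Base case: |E_0| = 4, and 6·2^0 − 2 = 4.
Assume |E_r| = 6·2^r − 2.
Then |E_{r+1}| = 1 + |E_r| + 1 + |E_r| = 2|E_r| + 2 = 2(6·2^r − 2) + 2 = 6·2^{r+1} − 4 + 2 = 6·2^{r+1} − 2.
So the formula holds for r+1, and by induction |E_m| = 6·2^m − 2 for all m ≥ 0.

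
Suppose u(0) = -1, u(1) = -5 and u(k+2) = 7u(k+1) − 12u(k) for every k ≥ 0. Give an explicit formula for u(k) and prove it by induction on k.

Claim: u(k) = 3^k − 2·4^k.

Base cases: u(0) = -1 and 3^0 − 2·4^0 = -1; u(1) = -5 and 3^1 − 2·4^1 = -5.
Assume u(i) = 3^i − 2·4^i for all 0 ≤ i ≤ j, where j ≥ 1.
Then u(j+1) = 7u(j) − 12u(j−1) = 7·(3^j − 2·4^j) − 12·(3^{j−1} − 2·4^{j−1}) = (7·3 − 12)3^{j−1} − 2·(7·4 − 12)4^{j−1} = 9·3^{j−1} − 32·4^{j−1} = 3^{j+1} − 2·4^{j+1}.
Hence u(k) = 3^k − 2·4^k for every k ≥ 0, by strong induction.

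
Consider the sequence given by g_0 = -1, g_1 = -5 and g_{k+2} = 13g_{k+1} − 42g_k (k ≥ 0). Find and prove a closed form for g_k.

Claim: g_k = 7^k − 2·6^k.

Base cases: g_0 = -1 and 7^0 − 2·6^0 = -1; g_1 = -5 and 7^1 − 2·6^1 = -5.
Assume g_j = 7^j − 2·6^j for all 0 ≤ j ≤ m, where m ≥ 1.
Then g_{m+1} = 13g_m − 42g_{m−1} = 13·(7^m − 2·6^m) − 42·(7^{m−1} − 2·6^{m−1}) = (13·7 − 42)7^{m−1} − 2·(13·6 − 42)6^{m−1} = 49·7^{m−1} − 72·6^{m−1} = 7^{m+1} − 2·6^{m+1}.
Hence g_k = 7^k − 2·6^k for every k ≥ 0, by strong induction.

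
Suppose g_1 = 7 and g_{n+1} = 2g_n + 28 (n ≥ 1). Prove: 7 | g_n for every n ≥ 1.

Base case: g_1 = 7 = 7·1, so 7 | g_1.
Assume 7 | g_k, so g_k = 7t for some integer t.
Then g_{k+1} = 2g_k + 28 = 2·(7t) + 28 = 7(2t + 4), so 7 | g_{k+1}.
Hence 7 | g_n for every n ≥ 1, by induction.

7 | g_n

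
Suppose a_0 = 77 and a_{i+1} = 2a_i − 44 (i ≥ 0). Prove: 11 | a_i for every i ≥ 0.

Base case: a_0 = 77 = 11·7, so 11 | a_0.
Assume 11 | a_r, so a_r = 11t for some integer t.
Then a_{r+1} = 2a_r − 44 = 2·(11t) − 44 = 11(2t − 4), so 11 | a_{r+1}.
This completes the inductive step, so 11 | a_i for all i ≥ 0.

11 | a_i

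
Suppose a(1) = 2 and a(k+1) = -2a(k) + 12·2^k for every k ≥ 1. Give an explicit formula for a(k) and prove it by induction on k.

Claim: a(k) = 2·(-2)^k + 3·2^k.

Base case: a(1) = 2, and 2·(-2)^1 + 3·2^1 = -4 + 6 = 2.
Assume a(m) = 2·(-2)^m + 3·2^m for some m ≥ 1.
Then a(m+1) = -2a(m) + 12·2^m = -2·(2·(-2)^m + 3·2^m) + 12·2^m = 2·(-2)^{m+1} − 6·2^m + 12·2^m = 2·(-2)^{m+1} + 6·2^m = 2·(-2)^{m+1} + 3·2^{m+1}.
This completes the inductive step, so a(k) = 2·(-2)^k + 3·2^k for all k ≥ 1.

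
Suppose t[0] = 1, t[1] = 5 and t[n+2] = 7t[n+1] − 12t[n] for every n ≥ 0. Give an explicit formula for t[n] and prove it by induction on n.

Claim: t[n] = 2·4^n − 3^n.

Base cases: t[0] = 1 and 2·4^0 − 3^0 = 1; t[1] = 5 and 2·4^1 − 3^1 = 5.
Assume t[j] = 2·4^j − 3^j for all 0 ≤ j ≤ m, where m ≥ 1.
Then t[m+1] = 7t[m] − 12t[m−1] = 7·(2·4^m − 3^m) − 12·(2·4^{m−1} − 3^{m−1}) = 2·(7·4 − 12)4^{m−1} − (7·3 − 12)3^{m−1} = 32·4^{m−1} − 9·3^{m−1} = 2·4^{m+1} − 3^{m+1}.
Hence t[n] = 2·4^n − 3^n for every n ≥ 0, by strong induction.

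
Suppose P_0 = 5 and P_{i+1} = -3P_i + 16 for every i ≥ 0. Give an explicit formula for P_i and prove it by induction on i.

Claim: P_i = (-3)^i + 4.

Base case: P_0 = 5, and (-3)^0 + 4 = 1 + 4 = 5.
Assume P_r = (-3)^r + 4 for some r ≥ 0.
Then P_{r+1} = -3P_r + 16 = -3·((-3)^r + 4) + 16 = -3·(-3)^r − 12 + 16 = (-3)^{r+1} + 4.
By induction, P_i = (-3)^i + 4 for all i ≥ 0.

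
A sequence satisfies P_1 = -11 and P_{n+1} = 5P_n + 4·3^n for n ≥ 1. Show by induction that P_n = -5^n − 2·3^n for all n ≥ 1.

Base case: P_1 = -11, and -5^1 − 2·3^1 = -5 − 6 = -11.
Assume P_m = -5^m − 2·3^m for some m ≥ 1.
Then P_{m+1} = 5P_m + 4·3^m = 5·(-5^m − 2·3^m) + 4·3^m = -5^{m+1} − 10·3^m + 4·3^m = -5^{m+1} − 6·3^m = -5^{m+1} − 2·3^{m+1}.
Hence P_n = -5^n − 2·3^n for every n ≥ 1, by induction.

P_n = -5^n − 2·3^n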